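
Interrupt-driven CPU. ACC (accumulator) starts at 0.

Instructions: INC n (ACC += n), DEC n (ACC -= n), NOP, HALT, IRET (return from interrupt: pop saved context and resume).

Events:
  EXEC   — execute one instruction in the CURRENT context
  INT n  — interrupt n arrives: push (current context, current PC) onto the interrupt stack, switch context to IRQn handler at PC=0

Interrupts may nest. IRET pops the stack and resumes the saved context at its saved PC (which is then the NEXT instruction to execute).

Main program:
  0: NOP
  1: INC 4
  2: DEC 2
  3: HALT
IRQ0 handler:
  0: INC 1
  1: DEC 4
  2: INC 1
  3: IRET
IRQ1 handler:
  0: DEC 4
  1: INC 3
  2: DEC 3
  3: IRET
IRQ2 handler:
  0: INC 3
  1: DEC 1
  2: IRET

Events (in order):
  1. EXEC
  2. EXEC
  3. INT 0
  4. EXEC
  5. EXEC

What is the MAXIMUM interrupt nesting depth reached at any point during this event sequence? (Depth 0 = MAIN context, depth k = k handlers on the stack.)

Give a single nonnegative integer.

Event 1 (EXEC): [MAIN] PC=0: NOP [depth=0]
Event 2 (EXEC): [MAIN] PC=1: INC 4 -> ACC=4 [depth=0]
Event 3 (INT 0): INT 0 arrives: push (MAIN, PC=2), enter IRQ0 at PC=0 (depth now 1) [depth=1]
Event 4 (EXEC): [IRQ0] PC=0: INC 1 -> ACC=5 [depth=1]
Event 5 (EXEC): [IRQ0] PC=1: DEC 4 -> ACC=1 [depth=1]
Max depth observed: 1

Answer: 1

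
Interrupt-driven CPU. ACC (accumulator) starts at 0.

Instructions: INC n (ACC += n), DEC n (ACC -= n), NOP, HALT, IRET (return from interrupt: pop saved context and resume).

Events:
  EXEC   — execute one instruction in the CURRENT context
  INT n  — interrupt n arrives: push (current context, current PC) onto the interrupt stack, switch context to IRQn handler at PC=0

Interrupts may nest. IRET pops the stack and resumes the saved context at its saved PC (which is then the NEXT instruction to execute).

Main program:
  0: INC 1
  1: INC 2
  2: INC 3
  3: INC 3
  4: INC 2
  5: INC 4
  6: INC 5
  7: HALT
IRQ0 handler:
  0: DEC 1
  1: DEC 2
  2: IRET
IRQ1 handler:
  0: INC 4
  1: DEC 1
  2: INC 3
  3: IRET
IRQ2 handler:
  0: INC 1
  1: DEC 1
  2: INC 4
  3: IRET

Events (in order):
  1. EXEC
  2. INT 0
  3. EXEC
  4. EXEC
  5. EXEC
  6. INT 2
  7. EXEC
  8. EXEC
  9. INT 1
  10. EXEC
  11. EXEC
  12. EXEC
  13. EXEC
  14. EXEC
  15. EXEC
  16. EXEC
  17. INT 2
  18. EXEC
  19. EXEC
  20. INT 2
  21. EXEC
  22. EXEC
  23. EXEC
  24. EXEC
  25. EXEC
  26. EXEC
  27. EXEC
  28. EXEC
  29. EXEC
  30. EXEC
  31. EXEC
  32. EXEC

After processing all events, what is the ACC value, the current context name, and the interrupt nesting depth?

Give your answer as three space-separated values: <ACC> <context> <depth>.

Event 1 (EXEC): [MAIN] PC=0: INC 1 -> ACC=1
Event 2 (INT 0): INT 0 arrives: push (MAIN, PC=1), enter IRQ0 at PC=0 (depth now 1)
Event 3 (EXEC): [IRQ0] PC=0: DEC 1 -> ACC=0
Event 4 (EXEC): [IRQ0] PC=1: DEC 2 -> ACC=-2
Event 5 (EXEC): [IRQ0] PC=2: IRET -> resume MAIN at PC=1 (depth now 0)
Event 6 (INT 2): INT 2 arrives: push (MAIN, PC=1), enter IRQ2 at PC=0 (depth now 1)
Event 7 (EXEC): [IRQ2] PC=0: INC 1 -> ACC=-1
Event 8 (EXEC): [IRQ2] PC=1: DEC 1 -> ACC=-2
Event 9 (INT 1): INT 1 arrives: push (IRQ2, PC=2), enter IRQ1 at PC=0 (depth now 2)
Event 10 (EXEC): [IRQ1] PC=0: INC 4 -> ACC=2
Event 11 (EXEC): [IRQ1] PC=1: DEC 1 -> ACC=1
Event 12 (EXEC): [IRQ1] PC=2: INC 3 -> ACC=4
Event 13 (EXEC): [IRQ1] PC=3: IRET -> resume IRQ2 at PC=2 (depth now 1)
Event 14 (EXEC): [IRQ2] PC=2: INC 4 -> ACC=8
Event 15 (EXEC): [IRQ2] PC=3: IRET -> resume MAIN at PC=1 (depth now 0)
Event 16 (EXEC): [MAIN] PC=1: INC 2 -> ACC=10
Event 17 (INT 2): INT 2 arrives: push (MAIN, PC=2), enter IRQ2 at PC=0 (depth now 1)
Event 18 (EXEC): [IRQ2] PC=0: INC 1 -> ACC=11
Event 19 (EXEC): [IRQ2] PC=1: DEC 1 -> ACC=10
Event 20 (INT 2): INT 2 arrives: push (IRQ2, PC=2), enter IRQ2 at PC=0 (depth now 2)
Event 21 (EXEC): [IRQ2] PC=0: INC 1 -> ACC=11
Event 22 (EXEC): [IRQ2] PC=1: DEC 1 -> ACC=10
Event 23 (EXEC): [IRQ2] PC=2: INC 4 -> ACC=14
Event 24 (EXEC): [IRQ2] PC=3: IRET -> resume IRQ2 at PC=2 (depth now 1)
Event 25 (EXEC): [IRQ2] PC=2: INC 4 -> ACC=18
Event 26 (EXEC): [IRQ2] PC=3: IRET -> resume MAIN at PC=2 (depth now 0)
Event 27 (EXEC): [MAIN] PC=2: INC 3 -> ACC=21
Event 28 (EXEC): [MAIN] PC=3: INC 3 -> ACC=24
Event 29 (EXEC): [MAIN] PC=4: INC 2 -> ACC=26
Event 30 (EXEC): [MAIN] PC=5: INC 4 -> ACC=30
Event 31 (EXEC): [MAIN] PC=6: INC 5 -> ACC=35
Event 32 (EXEC): [MAIN] PC=7: HALT

Answer: 35 MAIN 0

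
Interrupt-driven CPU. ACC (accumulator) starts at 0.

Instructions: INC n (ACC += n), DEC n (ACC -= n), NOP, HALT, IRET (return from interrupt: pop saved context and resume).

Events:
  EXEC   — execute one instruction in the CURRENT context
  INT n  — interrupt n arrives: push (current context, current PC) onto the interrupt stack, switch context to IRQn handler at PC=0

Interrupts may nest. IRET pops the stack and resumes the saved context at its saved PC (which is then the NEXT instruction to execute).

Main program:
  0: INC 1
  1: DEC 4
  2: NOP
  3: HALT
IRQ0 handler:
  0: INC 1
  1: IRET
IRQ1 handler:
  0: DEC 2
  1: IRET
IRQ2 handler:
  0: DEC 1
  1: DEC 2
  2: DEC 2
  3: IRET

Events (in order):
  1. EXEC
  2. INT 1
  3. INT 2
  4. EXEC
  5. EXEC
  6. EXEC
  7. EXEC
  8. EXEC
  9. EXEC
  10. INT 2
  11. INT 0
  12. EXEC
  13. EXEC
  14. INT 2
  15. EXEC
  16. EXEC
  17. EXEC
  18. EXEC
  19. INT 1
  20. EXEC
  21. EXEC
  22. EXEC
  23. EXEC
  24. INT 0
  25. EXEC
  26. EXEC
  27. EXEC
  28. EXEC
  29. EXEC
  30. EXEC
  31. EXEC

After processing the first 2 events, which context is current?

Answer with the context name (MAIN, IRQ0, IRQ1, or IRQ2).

Event 1 (EXEC): [MAIN] PC=0: INC 1 -> ACC=1
Event 2 (INT 1): INT 1 arrives: push (MAIN, PC=1), enter IRQ1 at PC=0 (depth now 1)

Answer: IRQ1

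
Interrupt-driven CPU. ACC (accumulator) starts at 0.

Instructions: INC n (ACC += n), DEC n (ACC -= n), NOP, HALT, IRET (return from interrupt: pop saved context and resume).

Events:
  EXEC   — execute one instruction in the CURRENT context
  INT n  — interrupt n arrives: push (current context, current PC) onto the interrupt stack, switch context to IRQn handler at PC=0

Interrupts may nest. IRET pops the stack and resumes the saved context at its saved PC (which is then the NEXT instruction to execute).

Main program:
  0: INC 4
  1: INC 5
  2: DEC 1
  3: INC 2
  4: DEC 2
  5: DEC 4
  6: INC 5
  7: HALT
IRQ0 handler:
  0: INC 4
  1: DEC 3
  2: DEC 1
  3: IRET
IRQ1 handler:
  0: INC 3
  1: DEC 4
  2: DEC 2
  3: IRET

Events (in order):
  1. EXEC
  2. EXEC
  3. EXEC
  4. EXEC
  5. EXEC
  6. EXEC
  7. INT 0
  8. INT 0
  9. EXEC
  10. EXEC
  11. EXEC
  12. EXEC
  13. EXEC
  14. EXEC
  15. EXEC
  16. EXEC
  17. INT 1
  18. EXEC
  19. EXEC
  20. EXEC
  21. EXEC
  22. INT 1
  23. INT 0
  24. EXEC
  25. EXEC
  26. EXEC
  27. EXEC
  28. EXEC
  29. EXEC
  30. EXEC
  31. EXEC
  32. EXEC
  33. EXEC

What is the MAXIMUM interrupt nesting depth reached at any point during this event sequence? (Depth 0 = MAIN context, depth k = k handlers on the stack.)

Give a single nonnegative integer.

Event 1 (EXEC): [MAIN] PC=0: INC 4 -> ACC=4 [depth=0]
Event 2 (EXEC): [MAIN] PC=1: INC 5 -> ACC=9 [depth=0]
Event 3 (EXEC): [MAIN] PC=2: DEC 1 -> ACC=8 [depth=0]
Event 4 (EXEC): [MAIN] PC=3: INC 2 -> ACC=10 [depth=0]
Event 5 (EXEC): [MAIN] PC=4: DEC 2 -> ACC=8 [depth=0]
Event 6 (EXEC): [MAIN] PC=5: DEC 4 -> ACC=4 [depth=0]
Event 7 (INT 0): INT 0 arrives: push (MAIN, PC=6), enter IRQ0 at PC=0 (depth now 1) [depth=1]
Event 8 (INT 0): INT 0 arrives: push (IRQ0, PC=0), enter IRQ0 at PC=0 (depth now 2) [depth=2]
Event 9 (EXEC): [IRQ0] PC=0: INC 4 -> ACC=8 [depth=2]
Event 10 (EXEC): [IRQ0] PC=1: DEC 3 -> ACC=5 [depth=2]
Event 11 (EXEC): [IRQ0] PC=2: DEC 1 -> ACC=4 [depth=2]
Event 12 (EXEC): [IRQ0] PC=3: IRET -> resume IRQ0 at PC=0 (depth now 1) [depth=1]
Event 13 (EXEC): [IRQ0] PC=0: INC 4 -> ACC=8 [depth=1]
Event 14 (EXEC): [IRQ0] PC=1: DEC 3 -> ACC=5 [depth=1]
Event 15 (EXEC): [IRQ0] PC=2: DEC 1 -> ACC=4 [depth=1]
Event 16 (EXEC): [IRQ0] PC=3: IRET -> resume MAIN at PC=6 (depth now 0) [depth=0]
Event 17 (INT 1): INT 1 arrives: push (MAIN, PC=6), enter IRQ1 at PC=0 (depth now 1) [depth=1]
Event 18 (EXEC): [IRQ1] PC=0: INC 3 -> ACC=7 [depth=1]
Event 19 (EXEC): [IRQ1] PC=1: DEC 4 -> ACC=3 [depth=1]
Event 20 (EXEC): [IRQ1] PC=2: DEC 2 -> ACC=1 [depth=1]
Event 21 (EXEC): [IRQ1] PC=3: IRET -> resume MAIN at PC=6 (depth now 0) [depth=0]
Event 22 (INT 1): INT 1 arrives: push (MAIN, PC=6), enter IRQ1 at PC=0 (depth now 1) [depth=1]
Event 23 (INT 0): INT 0 arrives: push (IRQ1, PC=0), enter IRQ0 at PC=0 (depth now 2) [depth=2]
Event 24 (EXEC): [IRQ0] PC=0: INC 4 -> ACC=5 [depth=2]
Event 25 (EXEC): [IRQ0] PC=1: DEC 3 -> ACC=2 [depth=2]
Event 26 (EXEC): [IRQ0] PC=2: DEC 1 -> ACC=1 [depth=2]
Event 27 (EXEC): [IRQ0] PC=3: IRET -> resume IRQ1 at PC=0 (depth now 1) [depth=1]
Event 28 (EXEC): [IRQ1] PC=0: INC 3 -> ACC=4 [depth=1]
Event 29 (EXEC): [IRQ1] PC=1: DEC 4 -> ACC=0 [depth=1]
Event 30 (EXEC): [IRQ1] PC=2: DEC 2 -> ACC=-2 [depth=1]
Event 31 (EXEC): [IRQ1] PC=3: IRET -> resume MAIN at PC=6 (depth now 0) [depth=0]
Event 32 (EXEC): [MAIN] PC=6: INC 5 -> ACC=3 [depth=0]
Event 33 (EXEC): [MAIN] PC=7: HALT [depth=0]
Max depth observed: 2

Answer: 2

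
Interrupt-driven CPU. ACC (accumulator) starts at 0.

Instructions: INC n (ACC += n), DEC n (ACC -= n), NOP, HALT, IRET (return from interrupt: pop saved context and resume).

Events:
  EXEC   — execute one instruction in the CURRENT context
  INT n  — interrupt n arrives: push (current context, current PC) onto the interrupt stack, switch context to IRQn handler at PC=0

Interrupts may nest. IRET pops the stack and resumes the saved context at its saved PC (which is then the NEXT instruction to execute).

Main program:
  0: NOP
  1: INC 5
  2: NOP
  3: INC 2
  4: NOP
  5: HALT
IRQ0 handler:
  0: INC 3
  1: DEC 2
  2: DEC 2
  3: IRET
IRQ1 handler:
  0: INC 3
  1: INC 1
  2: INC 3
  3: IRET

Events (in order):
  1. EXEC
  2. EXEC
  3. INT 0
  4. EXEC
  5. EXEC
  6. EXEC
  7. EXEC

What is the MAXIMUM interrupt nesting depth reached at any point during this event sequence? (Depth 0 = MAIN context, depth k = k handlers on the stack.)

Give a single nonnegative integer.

Answer: 1

Derivation:
Event 1 (EXEC): [MAIN] PC=0: NOP [depth=0]
Event 2 (EXEC): [MAIN] PC=1: INC 5 -> ACC=5 [depth=0]
Event 3 (INT 0): INT 0 arrives: push (MAIN, PC=2), enter IRQ0 at PC=0 (depth now 1) [depth=1]
Event 4 (EXEC): [IRQ0] PC=0: INC 3 -> ACC=8 [depth=1]
Event 5 (EXEC): [IRQ0] PC=1: DEC 2 -> ACC=6 [depth=1]
Event 6 (EXEC): [IRQ0] PC=2: DEC 2 -> ACC=4 [depth=1]
Event 7 (EXEC): [IRQ0] PC=3: IRET -> resume MAIN at PC=2 (depth now 0) [depth=0]
Max depth observed: 1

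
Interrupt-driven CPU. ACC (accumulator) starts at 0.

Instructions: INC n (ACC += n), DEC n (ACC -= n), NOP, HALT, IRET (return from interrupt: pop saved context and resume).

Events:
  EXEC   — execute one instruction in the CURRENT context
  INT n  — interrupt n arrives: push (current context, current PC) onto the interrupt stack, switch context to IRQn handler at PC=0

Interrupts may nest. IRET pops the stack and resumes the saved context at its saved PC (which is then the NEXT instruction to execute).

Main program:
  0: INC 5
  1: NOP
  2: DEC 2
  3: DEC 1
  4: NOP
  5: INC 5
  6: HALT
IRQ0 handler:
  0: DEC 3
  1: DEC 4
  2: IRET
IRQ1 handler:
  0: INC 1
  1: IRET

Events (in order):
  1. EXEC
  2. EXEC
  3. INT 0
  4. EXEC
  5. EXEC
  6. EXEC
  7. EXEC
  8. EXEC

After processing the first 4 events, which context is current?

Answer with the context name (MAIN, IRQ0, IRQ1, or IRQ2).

Answer: IRQ0

Derivation:
Event 1 (EXEC): [MAIN] PC=0: INC 5 -> ACC=5
Event 2 (EXEC): [MAIN] PC=1: NOP
Event 3 (INT 0): INT 0 arrives: push (MAIN, PC=2), enter IRQ0 at PC=0 (depth now 1)
Event 4 (EXEC): [IRQ0] PC=0: DEC 3 -> ACC=2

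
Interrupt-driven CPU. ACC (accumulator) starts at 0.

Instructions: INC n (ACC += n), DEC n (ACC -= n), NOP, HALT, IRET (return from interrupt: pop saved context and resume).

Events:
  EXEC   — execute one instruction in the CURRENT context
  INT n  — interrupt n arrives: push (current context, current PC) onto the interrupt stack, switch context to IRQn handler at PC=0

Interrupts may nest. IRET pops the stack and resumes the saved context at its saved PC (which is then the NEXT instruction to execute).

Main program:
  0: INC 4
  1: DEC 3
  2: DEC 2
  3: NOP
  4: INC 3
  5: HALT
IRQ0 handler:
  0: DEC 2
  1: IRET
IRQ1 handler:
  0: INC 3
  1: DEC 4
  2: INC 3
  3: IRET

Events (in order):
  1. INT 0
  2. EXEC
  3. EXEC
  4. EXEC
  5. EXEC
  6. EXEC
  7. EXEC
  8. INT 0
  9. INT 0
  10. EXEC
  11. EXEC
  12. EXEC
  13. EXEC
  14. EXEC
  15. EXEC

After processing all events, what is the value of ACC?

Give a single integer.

Answer: -4

Derivation:
Event 1 (INT 0): INT 0 arrives: push (MAIN, PC=0), enter IRQ0 at PC=0 (depth now 1)
Event 2 (EXEC): [IRQ0] PC=0: DEC 2 -> ACC=-2
Event 3 (EXEC): [IRQ0] PC=1: IRET -> resume MAIN at PC=0 (depth now 0)
Event 4 (EXEC): [MAIN] PC=0: INC 4 -> ACC=2
Event 5 (EXEC): [MAIN] PC=1: DEC 3 -> ACC=-1
Event 6 (EXEC): [MAIN] PC=2: DEC 2 -> ACC=-3
Event 7 (EXEC): [MAIN] PC=3: NOP
Event 8 (INT 0): INT 0 arrives: push (MAIN, PC=4), enter IRQ0 at PC=0 (depth now 1)
Event 9 (INT 0): INT 0 arrives: push (IRQ0, PC=0), enter IRQ0 at PC=0 (depth now 2)
Event 10 (EXEC): [IRQ0] PC=0: DEC 2 -> ACC=-5
Event 11 (EXEC): [IRQ0] PC=1: IRET -> resume IRQ0 at PC=0 (depth now 1)
Event 12 (EXEC): [IRQ0] PC=0: DEC 2 -> ACC=-7
Event 13 (EXEC): [IRQ0] PC=1: IRET -> resume MAIN at PC=4 (depth now 0)
Event 14 (EXEC): [MAIN] PC=4: INC 3 -> ACC=-4
Event 15 (EXEC): [MAIN] PC=5: HALT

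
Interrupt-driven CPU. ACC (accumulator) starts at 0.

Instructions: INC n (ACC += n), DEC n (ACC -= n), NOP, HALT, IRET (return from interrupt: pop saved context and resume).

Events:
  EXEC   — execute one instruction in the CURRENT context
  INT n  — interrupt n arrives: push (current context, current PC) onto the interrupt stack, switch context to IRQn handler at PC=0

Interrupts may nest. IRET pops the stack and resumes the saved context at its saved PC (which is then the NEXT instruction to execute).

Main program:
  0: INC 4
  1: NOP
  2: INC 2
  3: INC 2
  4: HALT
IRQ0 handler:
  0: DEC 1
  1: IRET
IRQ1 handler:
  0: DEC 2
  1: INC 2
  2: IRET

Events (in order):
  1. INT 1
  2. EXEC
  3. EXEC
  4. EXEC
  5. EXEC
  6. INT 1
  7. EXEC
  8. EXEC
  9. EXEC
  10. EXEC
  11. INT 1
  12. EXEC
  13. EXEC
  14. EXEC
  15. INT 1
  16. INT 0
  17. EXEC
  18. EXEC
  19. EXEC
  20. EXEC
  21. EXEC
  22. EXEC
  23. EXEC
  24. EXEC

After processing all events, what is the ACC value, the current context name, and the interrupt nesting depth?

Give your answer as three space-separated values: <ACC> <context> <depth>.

Event 1 (INT 1): INT 1 arrives: push (MAIN, PC=0), enter IRQ1 at PC=0 (depth now 1)
Event 2 (EXEC): [IRQ1] PC=0: DEC 2 -> ACC=-2
Event 3 (EXEC): [IRQ1] PC=1: INC 2 -> ACC=0
Event 4 (EXEC): [IRQ1] PC=2: IRET -> resume MAIN at PC=0 (depth now 0)
Event 5 (EXEC): [MAIN] PC=0: INC 4 -> ACC=4
Event 6 (INT 1): INT 1 arrives: push (MAIN, PC=1), enter IRQ1 at PC=0 (depth now 1)
Event 7 (EXEC): [IRQ1] PC=0: DEC 2 -> ACC=2
Event 8 (EXEC): [IRQ1] PC=1: INC 2 -> ACC=4
Event 9 (EXEC): [IRQ1] PC=2: IRET -> resume MAIN at PC=1 (depth now 0)
Event 10 (EXEC): [MAIN] PC=1: NOP
Event 11 (INT 1): INT 1 arrives: push (MAIN, PC=2), enter IRQ1 at PC=0 (depth now 1)
Event 12 (EXEC): [IRQ1] PC=0: DEC 2 -> ACC=2
Event 13 (EXEC): [IRQ1] PC=1: INC 2 -> ACC=4
Event 14 (EXEC): [IRQ1] PC=2: IRET -> resume MAIN at PC=2 (depth now 0)
Event 15 (INT 1): INT 1 arrives: push (MAIN, PC=2), enter IRQ1 at PC=0 (depth now 1)
Event 16 (INT 0): INT 0 arrives: push (IRQ1, PC=0), enter IRQ0 at PC=0 (depth now 2)
Event 17 (EXEC): [IRQ0] PC=0: DEC 1 -> ACC=3
Event 18 (EXEC): [IRQ0] PC=1: IRET -> resume IRQ1 at PC=0 (depth now 1)
Event 19 (EXEC): [IRQ1] PC=0: DEC 2 -> ACC=1
Event 20 (EXEC): [IRQ1] PC=1: INC 2 -> ACC=3
Event 21 (EXEC): [IRQ1] PC=2: IRET -> resume MAIN at PC=2 (depth now 0)
Event 22 (EXEC): [MAIN] PC=2: INC 2 -> ACC=5
Event 23 (EXEC): [MAIN] PC=3: INC 2 -> ACC=7
Event 24 (EXEC): [MAIN] PC=4: HALT

Answer: 7 MAIN 0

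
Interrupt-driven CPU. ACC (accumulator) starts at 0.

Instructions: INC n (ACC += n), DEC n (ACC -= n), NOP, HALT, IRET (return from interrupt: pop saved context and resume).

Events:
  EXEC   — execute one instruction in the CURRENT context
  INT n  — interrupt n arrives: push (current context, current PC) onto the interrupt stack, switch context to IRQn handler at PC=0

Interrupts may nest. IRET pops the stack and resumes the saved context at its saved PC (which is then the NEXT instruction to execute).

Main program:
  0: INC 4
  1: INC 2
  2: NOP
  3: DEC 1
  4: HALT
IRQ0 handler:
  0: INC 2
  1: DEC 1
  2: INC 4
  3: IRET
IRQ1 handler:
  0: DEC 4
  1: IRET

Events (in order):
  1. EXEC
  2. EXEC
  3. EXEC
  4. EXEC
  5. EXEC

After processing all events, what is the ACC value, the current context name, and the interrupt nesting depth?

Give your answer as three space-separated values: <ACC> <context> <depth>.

Answer: 5 MAIN 0

Derivation:
Event 1 (EXEC): [MAIN] PC=0: INC 4 -> ACC=4
Event 2 (EXEC): [MAIN] PC=1: INC 2 -> ACC=6
Event 3 (EXEC): [MAIN] PC=2: NOP
Event 4 (EXEC): [MAIN] PC=3: DEC 1 -> ACC=5
Event 5 (EXEC): [MAIN] PC=4: HALT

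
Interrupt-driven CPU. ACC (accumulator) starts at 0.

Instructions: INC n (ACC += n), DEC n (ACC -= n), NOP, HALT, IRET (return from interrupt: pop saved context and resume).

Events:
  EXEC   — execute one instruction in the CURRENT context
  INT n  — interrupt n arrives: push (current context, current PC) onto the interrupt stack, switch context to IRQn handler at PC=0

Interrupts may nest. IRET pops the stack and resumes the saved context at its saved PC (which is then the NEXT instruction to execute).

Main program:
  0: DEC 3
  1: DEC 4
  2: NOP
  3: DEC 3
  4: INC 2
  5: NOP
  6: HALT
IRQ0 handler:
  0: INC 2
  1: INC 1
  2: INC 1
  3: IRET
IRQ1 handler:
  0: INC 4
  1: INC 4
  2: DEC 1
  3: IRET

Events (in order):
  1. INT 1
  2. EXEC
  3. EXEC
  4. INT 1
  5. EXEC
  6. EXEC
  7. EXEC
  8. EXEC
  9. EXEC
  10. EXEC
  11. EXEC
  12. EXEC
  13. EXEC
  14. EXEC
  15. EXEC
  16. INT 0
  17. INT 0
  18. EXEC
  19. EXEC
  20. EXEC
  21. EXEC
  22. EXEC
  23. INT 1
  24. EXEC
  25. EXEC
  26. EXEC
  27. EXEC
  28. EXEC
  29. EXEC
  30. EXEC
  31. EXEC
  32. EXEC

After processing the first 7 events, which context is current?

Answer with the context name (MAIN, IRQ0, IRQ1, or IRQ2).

Answer: IRQ1

Derivation:
Event 1 (INT 1): INT 1 arrives: push (MAIN, PC=0), enter IRQ1 at PC=0 (depth now 1)
Event 2 (EXEC): [IRQ1] PC=0: INC 4 -> ACC=4
Event 3 (EXEC): [IRQ1] PC=1: INC 4 -> ACC=8
Event 4 (INT 1): INT 1 arrives: push (IRQ1, PC=2), enter IRQ1 at PC=0 (depth now 2)
Event 5 (EXEC): [IRQ1] PC=0: INC 4 -> ACC=12
Event 6 (EXEC): [IRQ1] PC=1: INC 4 -> ACC=16
Event 7 (EXEC): [IRQ1] PC=2: DEC 1 -> ACC=15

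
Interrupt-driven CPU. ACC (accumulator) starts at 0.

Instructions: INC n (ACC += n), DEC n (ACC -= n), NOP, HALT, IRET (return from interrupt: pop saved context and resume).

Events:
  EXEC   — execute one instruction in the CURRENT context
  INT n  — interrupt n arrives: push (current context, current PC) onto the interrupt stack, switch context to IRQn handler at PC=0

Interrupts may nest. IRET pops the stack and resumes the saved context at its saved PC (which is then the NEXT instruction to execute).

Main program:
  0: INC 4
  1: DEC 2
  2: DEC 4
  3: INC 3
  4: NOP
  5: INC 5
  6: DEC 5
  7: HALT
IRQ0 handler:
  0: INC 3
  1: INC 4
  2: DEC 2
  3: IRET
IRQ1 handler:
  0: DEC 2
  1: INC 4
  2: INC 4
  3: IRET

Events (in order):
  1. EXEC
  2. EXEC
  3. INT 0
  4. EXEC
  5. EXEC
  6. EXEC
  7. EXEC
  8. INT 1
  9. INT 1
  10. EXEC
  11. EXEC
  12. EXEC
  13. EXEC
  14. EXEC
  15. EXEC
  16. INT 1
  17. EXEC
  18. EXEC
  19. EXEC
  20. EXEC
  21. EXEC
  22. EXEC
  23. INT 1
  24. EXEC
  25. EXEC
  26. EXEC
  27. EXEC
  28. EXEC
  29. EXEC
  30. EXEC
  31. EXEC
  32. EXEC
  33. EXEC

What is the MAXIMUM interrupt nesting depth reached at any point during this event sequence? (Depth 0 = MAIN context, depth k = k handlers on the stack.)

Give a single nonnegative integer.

Event 1 (EXEC): [MAIN] PC=0: INC 4 -> ACC=4 [depth=0]
Event 2 (EXEC): [MAIN] PC=1: DEC 2 -> ACC=2 [depth=0]
Event 3 (INT 0): INT 0 arrives: push (MAIN, PC=2), enter IRQ0 at PC=0 (depth now 1) [depth=1]
Event 4 (EXEC): [IRQ0] PC=0: INC 3 -> ACC=5 [depth=1]
Event 5 (EXEC): [IRQ0] PC=1: INC 4 -> ACC=9 [depth=1]
Event 6 (EXEC): [IRQ0] PC=2: DEC 2 -> ACC=7 [depth=1]
Event 7 (EXEC): [IRQ0] PC=3: IRET -> resume MAIN at PC=2 (depth now 0) [depth=0]
Event 8 (INT 1): INT 1 arrives: push (MAIN, PC=2), enter IRQ1 at PC=0 (depth now 1) [depth=1]
Event 9 (INT 1): INT 1 arrives: push (IRQ1, PC=0), enter IRQ1 at PC=0 (depth now 2) [depth=2]
Event 10 (EXEC): [IRQ1] PC=0: DEC 2 -> ACC=5 [depth=2]
Event 11 (EXEC): [IRQ1] PC=1: INC 4 -> ACC=9 [depth=2]
Event 12 (EXEC): [IRQ1] PC=2: INC 4 -> ACC=13 [depth=2]
Event 13 (EXEC): [IRQ1] PC=3: IRET -> resume IRQ1 at PC=0 (depth now 1) [depth=1]
Event 14 (EXEC): [IRQ1] PC=0: DEC 2 -> ACC=11 [depth=1]
Event 15 (EXEC): [IRQ1] PC=1: INC 4 -> ACC=15 [depth=1]
Event 16 (INT 1): INT 1 arrives: push (IRQ1, PC=2), enter IRQ1 at PC=0 (depth now 2) [depth=2]
Event 17 (EXEC): [IRQ1] PC=0: DEC 2 -> ACC=13 [depth=2]
Event 18 (EXEC): [IRQ1] PC=1: INC 4 -> ACC=17 [depth=2]
Event 19 (EXEC): [IRQ1] PC=2: INC 4 -> ACC=21 [depth=2]
Event 20 (EXEC): [IRQ1] PC=3: IRET -> resume IRQ1 at PC=2 (depth now 1) [depth=1]
Event 21 (EXEC): [IRQ1] PC=2: INC 4 -> ACC=25 [depth=1]
Event 22 (EXEC): [IRQ1] PC=3: IRET -> resume MAIN at PC=2 (depth now 0) [depth=0]
Event 23 (INT 1): INT 1 arrives: push (MAIN, PC=2), enter IRQ1 at PC=0 (depth now 1) [depth=1]
Event 24 (EXEC): [IRQ1] PC=0: DEC 2 -> ACC=23 [depth=1]
Event 25 (EXEC): [IRQ1] PC=1: INC 4 -> ACC=27 [depth=1]
Event 26 (EXEC): [IRQ1] PC=2: INC 4 -> ACC=31 [depth=1]
Event 27 (EXEC): [IRQ1] PC=3: IRET -> resume MAIN at PC=2 (depth now 0) [depth=0]
Event 28 (EXEC): [MAIN] PC=2: DEC 4 -> ACC=27 [depth=0]
Event 29 (EXEC): [MAIN] PC=3: INC 3 -> ACC=30 [depth=0]
Event 30 (EXEC): [MAIN] PC=4: NOP [depth=0]
Event 31 (EXEC): [MAIN] PC=5: INC 5 -> ACC=35 [depth=0]
Event 32 (EXEC): [MAIN] PC=6: DEC 5 -> ACC=30 [depth=0]
Event 33 (EXEC): [MAIN] PC=7: HALT [depth=0]
Max depth observed: 2

Answer: 2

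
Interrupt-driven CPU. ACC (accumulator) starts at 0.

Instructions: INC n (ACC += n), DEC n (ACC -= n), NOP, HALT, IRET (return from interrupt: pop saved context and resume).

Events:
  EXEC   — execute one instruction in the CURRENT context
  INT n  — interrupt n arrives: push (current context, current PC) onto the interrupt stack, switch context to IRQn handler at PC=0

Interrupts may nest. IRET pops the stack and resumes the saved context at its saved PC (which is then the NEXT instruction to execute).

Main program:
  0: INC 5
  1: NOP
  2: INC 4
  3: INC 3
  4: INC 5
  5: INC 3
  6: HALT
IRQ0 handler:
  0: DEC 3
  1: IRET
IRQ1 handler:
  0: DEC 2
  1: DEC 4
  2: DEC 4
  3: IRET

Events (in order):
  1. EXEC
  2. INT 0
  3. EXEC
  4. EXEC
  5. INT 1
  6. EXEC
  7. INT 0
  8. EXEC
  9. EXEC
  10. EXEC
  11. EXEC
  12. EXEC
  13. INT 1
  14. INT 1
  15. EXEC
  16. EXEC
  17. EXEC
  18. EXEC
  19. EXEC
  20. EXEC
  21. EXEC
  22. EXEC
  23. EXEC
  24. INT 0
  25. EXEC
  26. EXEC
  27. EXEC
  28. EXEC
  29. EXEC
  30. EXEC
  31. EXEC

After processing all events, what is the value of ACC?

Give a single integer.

Answer: -19

Derivation:
Event 1 (EXEC): [MAIN] PC=0: INC 5 -> ACC=5
Event 2 (INT 0): INT 0 arrives: push (MAIN, PC=1), enter IRQ0 at PC=0 (depth now 1)
Event 3 (EXEC): [IRQ0] PC=0: DEC 3 -> ACC=2
Event 4 (EXEC): [IRQ0] PC=1: IRET -> resume MAIN at PC=1 (depth now 0)
Event 5 (INT 1): INT 1 arrives: push (MAIN, PC=1), enter IRQ1 at PC=0 (depth now 1)
Event 6 (EXEC): [IRQ1] PC=0: DEC 2 -> ACC=0
Event 7 (INT 0): INT 0 arrives: push (IRQ1, PC=1), enter IRQ0 at PC=0 (depth now 2)
Event 8 (EXEC): [IRQ0] PC=0: DEC 3 -> ACC=-3
Event 9 (EXEC): [IRQ0] PC=1: IRET -> resume IRQ1 at PC=1 (depth now 1)
Event 10 (EXEC): [IRQ1] PC=1: DEC 4 -> ACC=-7
Event 11 (EXEC): [IRQ1] PC=2: DEC 4 -> ACC=-11
Event 12 (EXEC): [IRQ1] PC=3: IRET -> resume MAIN at PC=1 (depth now 0)
Event 13 (INT 1): INT 1 arrives: push (MAIN, PC=1), enter IRQ1 at PC=0 (depth now 1)
Event 14 (INT 1): INT 1 arrives: push (IRQ1, PC=0), enter IRQ1 at PC=0 (depth now 2)
Event 15 (EXEC): [IRQ1] PC=0: DEC 2 -> ACC=-13
Event 16 (EXEC): [IRQ1] PC=1: DEC 4 -> ACC=-17
Event 17 (EXEC): [IRQ1] PC=2: DEC 4 -> ACC=-21
Event 18 (EXEC): [IRQ1] PC=3: IRET -> resume IRQ1 at PC=0 (depth now 1)
Event 19 (EXEC): [IRQ1] PC=0: DEC 2 -> ACC=-23
Event 20 (EXEC): [IRQ1] PC=1: DEC 4 -> ACC=-27
Event 21 (EXEC): [IRQ1] PC=2: DEC 4 -> ACC=-31
Event 22 (EXEC): [IRQ1] PC=3: IRET -> resume MAIN at PC=1 (depth now 0)
Event 23 (EXEC): [MAIN] PC=1: NOP
Event 24 (INT 0): INT 0 arrives: push (MAIN, PC=2), enter IRQ0 at PC=0 (depth now 1)
Event 25 (EXEC): [IRQ0] PC=0: DEC 3 -> ACC=-34
Event 26 (EXEC): [IRQ0] PC=1: IRET -> resume MAIN at PC=2 (depth now 0)
Event 27 (EXEC): [MAIN] PC=2: INC 4 -> ACC=-30
Event 28 (EXEC): [MAIN] PC=3: INC 3 -> ACC=-27
Event 29 (EXEC): [MAIN] PC=4: INC 5 -> ACC=-22
Event 30 (EXEC): [MAIN] PC=5: INC 3 -> ACC=-19
Event 31 (EXEC): [MAIN] PC=6: HALT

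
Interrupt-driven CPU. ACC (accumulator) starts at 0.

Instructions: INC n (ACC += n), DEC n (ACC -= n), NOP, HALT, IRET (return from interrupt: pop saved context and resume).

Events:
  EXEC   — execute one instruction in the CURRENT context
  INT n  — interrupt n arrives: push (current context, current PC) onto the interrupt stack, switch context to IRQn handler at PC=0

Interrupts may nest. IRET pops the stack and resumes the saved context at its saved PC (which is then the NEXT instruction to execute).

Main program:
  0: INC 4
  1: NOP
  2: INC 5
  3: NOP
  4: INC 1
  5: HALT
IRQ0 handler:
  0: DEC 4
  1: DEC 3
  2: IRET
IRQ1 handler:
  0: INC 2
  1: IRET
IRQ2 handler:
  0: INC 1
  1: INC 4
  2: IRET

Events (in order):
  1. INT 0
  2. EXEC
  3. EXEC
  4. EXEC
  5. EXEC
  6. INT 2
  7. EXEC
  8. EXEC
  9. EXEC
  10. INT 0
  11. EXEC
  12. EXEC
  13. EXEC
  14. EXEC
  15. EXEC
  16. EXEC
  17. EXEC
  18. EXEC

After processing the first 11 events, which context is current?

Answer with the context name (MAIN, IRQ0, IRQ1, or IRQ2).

Event 1 (INT 0): INT 0 arrives: push (MAIN, PC=0), enter IRQ0 at PC=0 (depth now 1)
Event 2 (EXEC): [IRQ0] PC=0: DEC 4 -> ACC=-4
Event 3 (EXEC): [IRQ0] PC=1: DEC 3 -> ACC=-7
Event 4 (EXEC): [IRQ0] PC=2: IRET -> resume MAIN at PC=0 (depth now 0)
Event 5 (EXEC): [MAIN] PC=0: INC 4 -> ACC=-3
Event 6 (INT 2): INT 2 arrives: push (MAIN, PC=1), enter IRQ2 at PC=0 (depth now 1)
Event 7 (EXEC): [IRQ2] PC=0: INC 1 -> ACC=-2
Event 8 (EXEC): [IRQ2] PC=1: INC 4 -> ACC=2
Event 9 (EXEC): [IRQ2] PC=2: IRET -> resume MAIN at PC=1 (depth now 0)
Event 10 (INT 0): INT 0 arrives: push (MAIN, PC=1), enter IRQ0 at PC=0 (depth now 1)
Event 11 (EXEC): [IRQ0] PC=0: DEC 4 -> ACC=-2

Answer: IRQ0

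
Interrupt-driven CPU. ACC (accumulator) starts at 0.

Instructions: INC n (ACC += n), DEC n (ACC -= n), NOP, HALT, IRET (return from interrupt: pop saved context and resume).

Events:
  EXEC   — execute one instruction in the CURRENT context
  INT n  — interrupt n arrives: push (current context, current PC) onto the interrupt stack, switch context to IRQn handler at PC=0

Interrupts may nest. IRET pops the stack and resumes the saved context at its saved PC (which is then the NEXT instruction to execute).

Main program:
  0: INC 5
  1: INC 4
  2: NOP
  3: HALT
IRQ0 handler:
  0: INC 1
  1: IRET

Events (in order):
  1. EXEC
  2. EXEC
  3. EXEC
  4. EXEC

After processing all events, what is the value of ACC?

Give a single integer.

Event 1 (EXEC): [MAIN] PC=0: INC 5 -> ACC=5
Event 2 (EXEC): [MAIN] PC=1: INC 4 -> ACC=9
Event 3 (EXEC): [MAIN] PC=2: NOP
Event 4 (EXEC): [MAIN] PC=3: HALT

Answer: 9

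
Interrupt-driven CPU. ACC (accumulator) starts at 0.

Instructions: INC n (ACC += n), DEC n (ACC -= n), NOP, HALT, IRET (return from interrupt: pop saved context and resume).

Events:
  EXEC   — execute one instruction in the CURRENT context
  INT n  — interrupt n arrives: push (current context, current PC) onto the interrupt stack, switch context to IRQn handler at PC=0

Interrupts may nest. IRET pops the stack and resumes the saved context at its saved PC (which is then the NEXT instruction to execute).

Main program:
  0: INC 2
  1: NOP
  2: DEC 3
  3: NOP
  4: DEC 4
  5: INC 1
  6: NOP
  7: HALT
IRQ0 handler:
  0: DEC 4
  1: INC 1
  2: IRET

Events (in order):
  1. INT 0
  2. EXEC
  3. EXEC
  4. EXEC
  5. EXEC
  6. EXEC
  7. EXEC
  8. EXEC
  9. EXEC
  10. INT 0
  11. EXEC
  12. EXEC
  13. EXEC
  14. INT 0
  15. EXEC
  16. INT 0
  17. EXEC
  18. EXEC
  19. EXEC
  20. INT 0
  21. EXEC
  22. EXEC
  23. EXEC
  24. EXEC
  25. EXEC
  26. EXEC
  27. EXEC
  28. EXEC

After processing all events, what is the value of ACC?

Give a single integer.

Event 1 (INT 0): INT 0 arrives: push (MAIN, PC=0), enter IRQ0 at PC=0 (depth now 1)
Event 2 (EXEC): [IRQ0] PC=0: DEC 4 -> ACC=-4
Event 3 (EXEC): [IRQ0] PC=1: INC 1 -> ACC=-3
Event 4 (EXEC): [IRQ0] PC=2: IRET -> resume MAIN at PC=0 (depth now 0)
Event 5 (EXEC): [MAIN] PC=0: INC 2 -> ACC=-1
Event 6 (EXEC): [MAIN] PC=1: NOP
Event 7 (EXEC): [MAIN] PC=2: DEC 3 -> ACC=-4
Event 8 (EXEC): [MAIN] PC=3: NOP
Event 9 (EXEC): [MAIN] PC=4: DEC 4 -> ACC=-8
Event 10 (INT 0): INT 0 arrives: push (MAIN, PC=5), enter IRQ0 at PC=0 (depth now 1)
Event 11 (EXEC): [IRQ0] PC=0: DEC 4 -> ACC=-12
Event 12 (EXEC): [IRQ0] PC=1: INC 1 -> ACC=-11
Event 13 (EXEC): [IRQ0] PC=2: IRET -> resume MAIN at PC=5 (depth now 0)
Event 14 (INT 0): INT 0 arrives: push (MAIN, PC=5), enter IRQ0 at PC=0 (depth now 1)
Event 15 (EXEC): [IRQ0] PC=0: DEC 4 -> ACC=-15
Event 16 (INT 0): INT 0 arrives: push (IRQ0, PC=1), enter IRQ0 at PC=0 (depth now 2)
Event 17 (EXEC): [IRQ0] PC=0: DEC 4 -> ACC=-19
Event 18 (EXEC): [IRQ0] PC=1: INC 1 -> ACC=-18
Event 19 (EXEC): [IRQ0] PC=2: IRET -> resume IRQ0 at PC=1 (depth now 1)
Event 20 (INT 0): INT 0 arrives: push (IRQ0, PC=1), enter IRQ0 at PC=0 (depth now 2)
Event 21 (EXEC): [IRQ0] PC=0: DEC 4 -> ACC=-22
Event 22 (EXEC): [IRQ0] PC=1: INC 1 -> ACC=-21
Event 23 (EXEC): [IRQ0] PC=2: IRET -> resume IRQ0 at PC=1 (depth now 1)
Event 24 (EXEC): [IRQ0] PC=1: INC 1 -> ACC=-20
Event 25 (EXEC): [IRQ0] PC=2: IRET -> resume MAIN at PC=5 (depth now 0)
Event 26 (EXEC): [MAIN] PC=5: INC 1 -> ACC=-19
Event 27 (EXEC): [MAIN] PC=6: NOP
Event 28 (EXEC): [MAIN] PC=7: HALT

Answer: -19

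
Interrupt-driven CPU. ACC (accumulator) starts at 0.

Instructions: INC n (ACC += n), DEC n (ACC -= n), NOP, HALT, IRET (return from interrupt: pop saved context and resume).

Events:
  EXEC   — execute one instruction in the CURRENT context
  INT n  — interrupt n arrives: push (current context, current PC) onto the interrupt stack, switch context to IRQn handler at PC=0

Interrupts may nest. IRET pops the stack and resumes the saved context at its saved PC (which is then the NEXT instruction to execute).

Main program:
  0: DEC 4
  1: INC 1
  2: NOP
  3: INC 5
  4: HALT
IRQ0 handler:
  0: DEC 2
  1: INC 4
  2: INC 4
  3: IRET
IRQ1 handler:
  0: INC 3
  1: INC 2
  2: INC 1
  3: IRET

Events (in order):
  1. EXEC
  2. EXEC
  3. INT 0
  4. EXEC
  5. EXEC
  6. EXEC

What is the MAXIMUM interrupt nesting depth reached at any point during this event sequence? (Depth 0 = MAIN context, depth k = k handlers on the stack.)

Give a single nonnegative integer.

Answer: 1

Derivation:
Event 1 (EXEC): [MAIN] PC=0: DEC 4 -> ACC=-4 [depth=0]
Event 2 (EXEC): [MAIN] PC=1: INC 1 -> ACC=-3 [depth=0]
Event 3 (INT 0): INT 0 arrives: push (MAIN, PC=2), enter IRQ0 at PC=0 (depth now 1) [depth=1]
Event 4 (EXEC): [IRQ0] PC=0: DEC 2 -> ACC=-5 [depth=1]
Event 5 (EXEC): [IRQ0] PC=1: INC 4 -> ACC=-1 [depth=1]
Event 6 (EXEC): [IRQ0] PC=2: INC 4 -> ACC=3 [depth=1]
Max depth observed: 1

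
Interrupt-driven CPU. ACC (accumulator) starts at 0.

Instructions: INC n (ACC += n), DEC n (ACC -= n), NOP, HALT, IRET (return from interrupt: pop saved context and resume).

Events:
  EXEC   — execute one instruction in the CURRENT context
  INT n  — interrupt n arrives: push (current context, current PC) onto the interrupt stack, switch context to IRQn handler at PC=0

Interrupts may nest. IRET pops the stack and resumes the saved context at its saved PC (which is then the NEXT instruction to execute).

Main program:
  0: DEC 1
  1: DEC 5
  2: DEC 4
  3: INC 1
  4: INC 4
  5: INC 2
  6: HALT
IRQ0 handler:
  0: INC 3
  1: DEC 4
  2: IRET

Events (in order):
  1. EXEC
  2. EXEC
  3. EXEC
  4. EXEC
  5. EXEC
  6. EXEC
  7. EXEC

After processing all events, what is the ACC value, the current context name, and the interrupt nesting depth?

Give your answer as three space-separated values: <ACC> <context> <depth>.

Event 1 (EXEC): [MAIN] PC=0: DEC 1 -> ACC=-1
Event 2 (EXEC): [MAIN] PC=1: DEC 5 -> ACC=-6
Event 3 (EXEC): [MAIN] PC=2: DEC 4 -> ACC=-10
Event 4 (EXEC): [MAIN] PC=3: INC 1 -> ACC=-9
Event 5 (EXEC): [MAIN] PC=4: INC 4 -> ACC=-5
Event 6 (EXEC): [MAIN] PC=5: INC 2 -> ACC=-3
Event 7 (EXEC): [MAIN] PC=6: HALT

Answer: -3 MAIN 0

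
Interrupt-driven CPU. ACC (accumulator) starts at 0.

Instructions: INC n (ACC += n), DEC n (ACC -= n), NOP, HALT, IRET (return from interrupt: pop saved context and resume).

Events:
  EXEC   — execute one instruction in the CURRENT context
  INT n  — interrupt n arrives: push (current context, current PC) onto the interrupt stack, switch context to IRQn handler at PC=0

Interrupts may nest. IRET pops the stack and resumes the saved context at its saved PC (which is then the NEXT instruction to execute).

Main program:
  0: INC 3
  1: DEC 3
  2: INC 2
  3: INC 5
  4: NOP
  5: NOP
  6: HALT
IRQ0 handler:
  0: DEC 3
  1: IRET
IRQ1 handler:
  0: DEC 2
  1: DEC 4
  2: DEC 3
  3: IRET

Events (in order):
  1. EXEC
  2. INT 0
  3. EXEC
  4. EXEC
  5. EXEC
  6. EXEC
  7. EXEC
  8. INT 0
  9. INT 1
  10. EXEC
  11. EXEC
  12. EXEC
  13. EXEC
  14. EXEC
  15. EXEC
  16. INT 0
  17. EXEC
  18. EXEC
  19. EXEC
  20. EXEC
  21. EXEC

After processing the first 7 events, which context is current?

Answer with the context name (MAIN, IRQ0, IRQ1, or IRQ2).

Answer: MAIN

Derivation:
Event 1 (EXEC): [MAIN] PC=0: INC 3 -> ACC=3
Event 2 (INT 0): INT 0 arrives: push (MAIN, PC=1), enter IRQ0 at PC=0 (depth now 1)
Event 3 (EXEC): [IRQ0] PC=0: DEC 3 -> ACC=0
Event 4 (EXEC): [IRQ0] PC=1: IRET -> resume MAIN at PC=1 (depth now 0)
Event 5 (EXEC): [MAIN] PC=1: DEC 3 -> ACC=-3
Event 6 (EXEC): [MAIN] PC=2: INC 2 -> ACC=-1
Event 7 (EXEC): [MAIN] PC=3: INC 5 -> ACC=4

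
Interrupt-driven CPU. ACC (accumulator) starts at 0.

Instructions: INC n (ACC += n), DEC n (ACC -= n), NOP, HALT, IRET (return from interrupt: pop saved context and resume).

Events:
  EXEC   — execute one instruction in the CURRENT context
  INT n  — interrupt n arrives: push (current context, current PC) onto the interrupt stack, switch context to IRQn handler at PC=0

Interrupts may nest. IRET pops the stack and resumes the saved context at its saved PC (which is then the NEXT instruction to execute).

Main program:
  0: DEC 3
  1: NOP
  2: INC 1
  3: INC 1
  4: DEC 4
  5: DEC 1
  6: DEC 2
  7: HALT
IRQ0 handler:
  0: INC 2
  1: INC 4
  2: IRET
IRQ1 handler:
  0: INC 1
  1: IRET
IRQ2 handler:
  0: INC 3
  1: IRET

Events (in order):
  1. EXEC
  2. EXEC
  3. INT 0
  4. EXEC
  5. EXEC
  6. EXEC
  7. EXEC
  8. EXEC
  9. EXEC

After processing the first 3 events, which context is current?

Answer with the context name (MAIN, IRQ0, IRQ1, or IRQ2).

Answer: IRQ0

Derivation:
Event 1 (EXEC): [MAIN] PC=0: DEC 3 -> ACC=-3
Event 2 (EXEC): [MAIN] PC=1: NOP
Event 3 (INT 0): INT 0 arrives: push (MAIN, PC=2), enter IRQ0 at PC=0 (depth now 1)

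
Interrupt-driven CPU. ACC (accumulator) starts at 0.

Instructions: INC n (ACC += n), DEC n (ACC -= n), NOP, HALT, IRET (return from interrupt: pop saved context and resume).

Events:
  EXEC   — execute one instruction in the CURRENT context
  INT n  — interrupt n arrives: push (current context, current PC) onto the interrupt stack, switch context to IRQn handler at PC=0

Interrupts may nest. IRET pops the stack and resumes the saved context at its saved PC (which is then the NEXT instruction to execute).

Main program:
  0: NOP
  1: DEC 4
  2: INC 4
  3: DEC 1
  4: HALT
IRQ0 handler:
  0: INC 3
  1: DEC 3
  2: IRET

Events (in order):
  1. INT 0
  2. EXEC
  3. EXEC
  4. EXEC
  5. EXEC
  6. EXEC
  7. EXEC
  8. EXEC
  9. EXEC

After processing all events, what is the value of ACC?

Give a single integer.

Event 1 (INT 0): INT 0 arrives: push (MAIN, PC=0), enter IRQ0 at PC=0 (depth now 1)
Event 2 (EXEC): [IRQ0] PC=0: INC 3 -> ACC=3
Event 3 (EXEC): [IRQ0] PC=1: DEC 3 -> ACC=0
Event 4 (EXEC): [IRQ0] PC=2: IRET -> resume MAIN at PC=0 (depth now 0)
Event 5 (EXEC): [MAIN] PC=0: NOP
Event 6 (EXEC): [MAIN] PC=1: DEC 4 -> ACC=-4
Event 7 (EXEC): [MAIN] PC=2: INC 4 -> ACC=0
Event 8 (EXEC): [MAIN] PC=3: DEC 1 -> ACC=-1
Event 9 (EXEC): [MAIN] PC=4: HALT

Answer: -1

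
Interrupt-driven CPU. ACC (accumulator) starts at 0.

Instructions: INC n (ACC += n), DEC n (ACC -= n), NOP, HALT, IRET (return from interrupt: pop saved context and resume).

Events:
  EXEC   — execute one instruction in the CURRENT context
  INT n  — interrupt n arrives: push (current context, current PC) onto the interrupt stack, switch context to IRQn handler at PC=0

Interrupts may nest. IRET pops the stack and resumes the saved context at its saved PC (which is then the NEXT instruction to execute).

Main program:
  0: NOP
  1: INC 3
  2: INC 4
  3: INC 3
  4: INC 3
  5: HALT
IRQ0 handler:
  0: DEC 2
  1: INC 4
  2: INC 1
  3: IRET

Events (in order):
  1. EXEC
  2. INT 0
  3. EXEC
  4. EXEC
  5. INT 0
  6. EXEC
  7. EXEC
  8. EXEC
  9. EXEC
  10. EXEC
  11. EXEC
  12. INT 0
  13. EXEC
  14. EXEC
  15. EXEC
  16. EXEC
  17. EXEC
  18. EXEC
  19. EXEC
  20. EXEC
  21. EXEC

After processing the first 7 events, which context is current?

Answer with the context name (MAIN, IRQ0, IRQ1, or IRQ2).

Event 1 (EXEC): [MAIN] PC=0: NOP
Event 2 (INT 0): INT 0 arrives: push (MAIN, PC=1), enter IRQ0 at PC=0 (depth now 1)
Event 3 (EXEC): [IRQ0] PC=0: DEC 2 -> ACC=-2
Event 4 (EXEC): [IRQ0] PC=1: INC 4 -> ACC=2
Event 5 (INT 0): INT 0 arrives: push (IRQ0, PC=2), enter IRQ0 at PC=0 (depth now 2)
Event 6 (EXEC): [IRQ0] PC=0: DEC 2 -> ACC=0
Event 7 (EXEC): [IRQ0] PC=1: INC 4 -> ACC=4

Answer: IRQ0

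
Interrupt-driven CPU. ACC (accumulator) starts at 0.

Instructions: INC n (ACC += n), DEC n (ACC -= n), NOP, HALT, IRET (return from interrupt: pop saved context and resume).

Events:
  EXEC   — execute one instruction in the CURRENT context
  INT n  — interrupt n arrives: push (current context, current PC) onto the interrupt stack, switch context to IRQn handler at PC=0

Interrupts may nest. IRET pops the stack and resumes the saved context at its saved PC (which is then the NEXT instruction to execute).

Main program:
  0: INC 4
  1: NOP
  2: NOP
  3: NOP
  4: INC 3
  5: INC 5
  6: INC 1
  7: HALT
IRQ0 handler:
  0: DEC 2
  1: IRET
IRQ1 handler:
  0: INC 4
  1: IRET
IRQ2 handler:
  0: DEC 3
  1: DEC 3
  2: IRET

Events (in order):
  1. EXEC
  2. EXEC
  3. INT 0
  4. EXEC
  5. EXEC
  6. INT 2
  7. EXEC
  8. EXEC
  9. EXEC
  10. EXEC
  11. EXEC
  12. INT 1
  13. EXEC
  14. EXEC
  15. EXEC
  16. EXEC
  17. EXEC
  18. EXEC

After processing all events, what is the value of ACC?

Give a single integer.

Event 1 (EXEC): [MAIN] PC=0: INC 4 -> ACC=4
Event 2 (EXEC): [MAIN] PC=1: NOP
Event 3 (INT 0): INT 0 arrives: push (MAIN, PC=2), enter IRQ0 at PC=0 (depth now 1)
Event 4 (EXEC): [IRQ0] PC=0: DEC 2 -> ACC=2
Event 5 (EXEC): [IRQ0] PC=1: IRET -> resume MAIN at PC=2 (depth now 0)
Event 6 (INT 2): INT 2 arrives: push (MAIN, PC=2), enter IRQ2 at PC=0 (depth now 1)
Event 7 (EXEC): [IRQ2] PC=0: DEC 3 -> ACC=-1
Event 8 (EXEC): [IRQ2] PC=1: DEC 3 -> ACC=-4
Event 9 (EXEC): [IRQ2] PC=2: IRET -> resume MAIN at PC=2 (depth now 0)
Event 10 (EXEC): [MAIN] PC=2: NOP
Event 11 (EXEC): [MAIN] PC=3: NOP
Event 12 (INT 1): INT 1 arrives: push (MAIN, PC=4), enter IRQ1 at PC=0 (depth now 1)
Event 13 (EXEC): [IRQ1] PC=0: INC 4 -> ACC=0
Event 14 (EXEC): [IRQ1] PC=1: IRET -> resume MAIN at PC=4 (depth now 0)
Event 15 (EXEC): [MAIN] PC=4: INC 3 -> ACC=3
Event 16 (EXEC): [MAIN] PC=5: INC 5 -> ACC=8
Event 17 (EXEC): [MAIN] PC=6: INC 1 -> ACC=9
Event 18 (EXEC): [MAIN] PC=7: HALT

Answer: 9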